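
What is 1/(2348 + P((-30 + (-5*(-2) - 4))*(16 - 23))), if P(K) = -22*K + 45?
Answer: -1/1303 ≈ -0.00076746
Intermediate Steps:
P(K) = 45 - 22*K
1/(2348 + P((-30 + (-5*(-2) - 4))*(16 - 23))) = 1/(2348 + (45 - 22*(-30 + (-5*(-2) - 4))*(16 - 23))) = 1/(2348 + (45 - 22*(-30 + (10 - 4))*(-7))) = 1/(2348 + (45 - 22*(-30 + 6)*(-7))) = 1/(2348 + (45 - (-528)*(-7))) = 1/(2348 + (45 - 22*168)) = 1/(2348 + (45 - 3696)) = 1/(2348 - 3651) = 1/(-1303) = -1/1303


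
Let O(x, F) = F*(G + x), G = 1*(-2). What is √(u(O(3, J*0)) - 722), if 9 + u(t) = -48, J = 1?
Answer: I*√779 ≈ 27.911*I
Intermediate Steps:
G = -2
O(x, F) = F*(-2 + x)
u(t) = -57 (u(t) = -9 - 48 = -57)
√(u(O(3, J*0)) - 722) = √(-57 - 722) = √(-779) = I*√779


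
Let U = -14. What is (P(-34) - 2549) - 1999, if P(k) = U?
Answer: -4562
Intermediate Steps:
P(k) = -14
(P(-34) - 2549) - 1999 = (-14 - 2549) - 1999 = -2563 - 1999 = -4562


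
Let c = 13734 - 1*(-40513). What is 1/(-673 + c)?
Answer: 1/53574 ≈ 1.8666e-5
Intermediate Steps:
c = 54247 (c = 13734 + 40513 = 54247)
1/(-673 + c) = 1/(-673 + 54247) = 1/53574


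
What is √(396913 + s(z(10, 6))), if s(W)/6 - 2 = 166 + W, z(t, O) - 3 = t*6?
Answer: √398299 ≈ 631.11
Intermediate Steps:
z(t, O) = 3 + 6*t (z(t, O) = 3 + t*6 = 3 + 6*t)
s(W) = 1008 + 6*W (s(W) = 12 + 6*(166 + W) = 12 + (996 + 6*W) = 1008 + 6*W)
√(396913 + s(z(10, 6))) = √(396913 + (1008 + 6*(3 + 6*10))) = √(396913 + (1008 + 6*(3 + 60))) = √(396913 + (1008 + 6*63)) = √(396913 + (1008 + 378)) = √(396913 + 1386) = √398299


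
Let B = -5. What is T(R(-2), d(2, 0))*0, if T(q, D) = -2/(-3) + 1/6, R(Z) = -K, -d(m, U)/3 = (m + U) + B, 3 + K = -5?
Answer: 0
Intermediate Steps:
K = -8 (K = -3 - 5 = -8)
d(m, U) = 15 - 3*U - 3*m (d(m, U) = -3*((m + U) - 5) = -3*((U + m) - 5) = -3*(-5 + U + m) = 15 - 3*U - 3*m)
R(Z) = 8 (R(Z) = -1*(-8) = 8)
T(q, D) = ⅚ (T(q, D) = -2*(-⅓) + 1*(⅙) = ⅔ + ⅙ = ⅚)
T(R(-2), d(2, 0))*0 = (⅚)*0 = 0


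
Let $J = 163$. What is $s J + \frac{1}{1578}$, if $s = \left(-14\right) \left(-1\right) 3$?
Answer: $\frac{10802989}{1578} \approx 6846.0$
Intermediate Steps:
$s = 42$ ($s = 14 \cdot 3 = 42$)
$s J + \frac{1}{1578} = 42 \cdot 163 + \frac{1}{1578} = 6846 + \frac{1}{1578} = \frac{10802989}{1578}$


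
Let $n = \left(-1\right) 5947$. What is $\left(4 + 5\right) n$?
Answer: $-53523$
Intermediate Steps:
$n = -5947$
$\left(4 + 5\right) n = \left(4 + 5\right) \left(-5947\right) = 9 \left(-5947\right) = -53523$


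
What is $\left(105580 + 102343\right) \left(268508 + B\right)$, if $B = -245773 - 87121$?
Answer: $-13387330278$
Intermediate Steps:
$B = -332894$
$\left(105580 + 102343\right) \left(268508 + B\right) = \left(105580 + 102343\right) \left(268508 - 332894\right) = 207923 \left(-64386\right) = -13387330278$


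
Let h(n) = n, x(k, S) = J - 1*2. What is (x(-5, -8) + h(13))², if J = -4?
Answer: 49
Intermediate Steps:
x(k, S) = -6 (x(k, S) = -4 - 1*2 = -4 - 2 = -6)
(x(-5, -8) + h(13))² = (-6 + 13)² = 7² = 49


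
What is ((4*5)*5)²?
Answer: 10000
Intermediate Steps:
((4*5)*5)² = (20*5)² = 100² = 10000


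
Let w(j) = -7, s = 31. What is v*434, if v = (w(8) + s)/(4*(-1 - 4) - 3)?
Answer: -10416/23 ≈ -452.87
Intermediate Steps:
v = -24/23 (v = (-7 + 31)/(4*(-1 - 4) - 3) = 24/(4*(-5) - 3) = 24/(-20 - 3) = 24/(-23) = 24*(-1/23) = -24/23 ≈ -1.0435)
v*434 = -24/23*434 = -10416/23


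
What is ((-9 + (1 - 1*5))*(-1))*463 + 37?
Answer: 6056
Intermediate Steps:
((-9 + (1 - 1*5))*(-1))*463 + 37 = ((-9 + (1 - 5))*(-1))*463 + 37 = ((-9 - 4)*(-1))*463 + 37 = -13*(-1)*463 + 37 = 13*463 + 37 = 6019 + 37 = 6056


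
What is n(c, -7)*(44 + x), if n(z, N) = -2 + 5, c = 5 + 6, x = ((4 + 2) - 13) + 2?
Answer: 117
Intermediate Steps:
x = -5 (x = (6 - 13) + 2 = -7 + 2 = -5)
c = 11
n(z, N) = 3
n(c, -7)*(44 + x) = 3*(44 - 5) = 3*39 = 117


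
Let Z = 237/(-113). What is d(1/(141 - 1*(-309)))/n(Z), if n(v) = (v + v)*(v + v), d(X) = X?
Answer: 12769/101104200 ≈ 0.00012630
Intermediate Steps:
Z = -237/113 (Z = 237*(-1/113) = -237/113 ≈ -2.0973)
n(v) = 4*v² (n(v) = (2*v)*(2*v) = 4*v²)
d(1/(141 - 1*(-309)))/n(Z) = 1/((141 - 1*(-309))*((4*(-237/113)²))) = 1/((141 + 309)*((4*(56169/12769)))) = 1/(450*(224676/12769)) = (1/450)*(12769/224676) = 12769/101104200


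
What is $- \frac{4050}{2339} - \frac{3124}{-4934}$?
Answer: $- \frac{6337832}{5770313} \approx -1.0984$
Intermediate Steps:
$- \frac{4050}{2339} - \frac{3124}{-4934} = \left(-4050\right) \frac{1}{2339} - - \frac{1562}{2467} = - \frac{4050}{2339} + \frac{1562}{2467} = - \frac{6337832}{5770313}$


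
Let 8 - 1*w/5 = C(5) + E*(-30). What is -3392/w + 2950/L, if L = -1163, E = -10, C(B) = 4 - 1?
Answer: -406354/1715425 ≈ -0.23688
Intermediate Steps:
C(B) = 3
w = -1475 (w = 40 - 5*(3 - 10*(-30)) = 40 - 5*(3 + 300) = 40 - 5*303 = 40 - 1515 = -1475)
-3392/w + 2950/L = -3392/(-1475) + 2950/(-1163) = -3392*(-1/1475) + 2950*(-1/1163) = 3392/1475 - 2950/1163 = -406354/1715425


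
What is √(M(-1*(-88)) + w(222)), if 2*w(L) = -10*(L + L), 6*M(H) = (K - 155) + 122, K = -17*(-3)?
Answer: I*√2217 ≈ 47.085*I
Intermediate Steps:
K = 51
M(H) = 3 (M(H) = ((51 - 155) + 122)/6 = (-104 + 122)/6 = (⅙)*18 = 3)
w(L) = -10*L (w(L) = (-10*(L + L))/2 = (-20*L)/2 = -10*L)
√(M(-1*(-88)) + w(222)) = √(3 - 10*222) = √(3 - 2220) = √(-2217) = I*√2217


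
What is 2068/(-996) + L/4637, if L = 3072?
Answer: -1632401/1154613 ≈ -1.4138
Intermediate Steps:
2068/(-996) + L/4637 = 2068/(-996) + 3072/4637 = 2068*(-1/996) + 3072*(1/4637) = -517/249 + 3072/4637 = -1632401/1154613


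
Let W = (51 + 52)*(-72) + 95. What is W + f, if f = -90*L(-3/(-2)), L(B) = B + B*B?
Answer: -15317/2 ≈ -7658.5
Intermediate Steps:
L(B) = B + B²
f = -675/2 (f = -90*(-3/(-2))*(1 - 3/(-2)) = -90*(-3*(-½))*(1 - 3*(-½)) = -135*(1 + 3/2) = -135*5/2 = -90*15/4 = -675/2 ≈ -337.50)
W = -7321 (W = 103*(-72) + 95 = -7416 + 95 = -7321)
W + f = -7321 - 675/2 = -15317/2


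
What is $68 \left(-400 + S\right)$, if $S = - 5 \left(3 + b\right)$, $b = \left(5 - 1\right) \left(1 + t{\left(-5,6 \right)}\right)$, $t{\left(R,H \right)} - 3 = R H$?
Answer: $7140$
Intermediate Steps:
$t{\left(R,H \right)} = 3 + H R$ ($t{\left(R,H \right)} = 3 + R H = 3 + H R$)
$b = -104$ ($b = \left(5 - 1\right) \left(1 + \left(3 + 6 \left(-5\right)\right)\right) = 4 \left(1 + \left(3 - 30\right)\right) = 4 \left(1 - 27\right) = 4 \left(-26\right) = -104$)
$S = 505$ ($S = - 5 \left(3 - 104\right) = \left(-5\right) \left(-101\right) = 505$)
$68 \left(-400 + S\right) = 68 \left(-400 + 505\right) = 68 \cdot 105 = 7140$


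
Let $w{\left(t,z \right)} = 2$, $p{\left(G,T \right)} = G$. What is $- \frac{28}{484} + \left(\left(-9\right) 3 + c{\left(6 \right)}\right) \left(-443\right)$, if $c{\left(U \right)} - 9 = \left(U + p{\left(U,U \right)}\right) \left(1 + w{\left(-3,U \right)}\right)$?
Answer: $- \frac{964861}{121} \approx -7974.1$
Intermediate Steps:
$c{\left(U \right)} = 9 + 6 U$ ($c{\left(U \right)} = 9 + \left(U + U\right) \left(1 + 2\right) = 9 + 2 U 3 = 9 + 6 U$)
$- \frac{28}{484} + \left(\left(-9\right) 3 + c{\left(6 \right)}\right) \left(-443\right) = - \frac{28}{484} + \left(\left(-9\right) 3 + \left(9 + 6 \cdot 6\right)\right) \left(-443\right) = \left(-28\right) \frac{1}{484} + \left(-27 + \left(9 + 36\right)\right) \left(-443\right) = - \frac{7}{121} + \left(-27 + 45\right) \left(-443\right) = - \frac{7}{121} + 18 \left(-443\right) = - \frac{7}{121} - 7974 = - \frac{964861}{121}$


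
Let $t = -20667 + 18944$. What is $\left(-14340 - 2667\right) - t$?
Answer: $-15284$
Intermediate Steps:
$t = -1723$
$\left(-14340 - 2667\right) - t = \left(-14340 - 2667\right) - -1723 = -17007 + 1723 = -15284$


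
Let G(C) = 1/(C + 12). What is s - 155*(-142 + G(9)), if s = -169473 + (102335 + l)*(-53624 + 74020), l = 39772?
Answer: 60863604934/21 ≈ 2.8983e+9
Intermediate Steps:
G(C) = 1/(12 + C)
s = 2898244899 (s = -169473 + (102335 + 39772)*(-53624 + 74020) = -169473 + 142107*20396 = -169473 + 2898414372 = 2898244899)
s - 155*(-142 + G(9)) = 2898244899 - 155*(-142 + 1/(12 + 9)) = 2898244899 - 155*(-142 + 1/21) = 2898244899 - 155*(-2981/21) = 2898244899 + 462055/21 = 60863604934/21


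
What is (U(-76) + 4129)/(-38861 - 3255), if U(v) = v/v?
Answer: -2065/21058 ≈ -0.098063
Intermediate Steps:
U(v) = 1
(U(-76) + 4129)/(-38861 - 3255) = (1 + 4129)/(-38861 - 3255) = 4130/(-42116) = 4130*(-1/42116) = -2065/21058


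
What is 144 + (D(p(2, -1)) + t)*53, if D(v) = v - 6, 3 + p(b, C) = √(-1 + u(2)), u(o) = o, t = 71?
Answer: 3483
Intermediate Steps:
p(b, C) = -2 (p(b, C) = -3 + √(-1 + 2) = -3 + √1 = -3 + 1 = -2)
D(v) = -6 + v
144 + (D(p(2, -1)) + t)*53 = 144 + ((-6 - 2) + 71)*53 = 144 + (-8 + 71)*53 = 144 + 63*53 = 144 + 3339 = 3483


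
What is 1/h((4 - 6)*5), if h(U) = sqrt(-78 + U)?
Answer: -I*sqrt(22)/44 ≈ -0.1066*I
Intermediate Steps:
1/h((4 - 6)*5) = 1/(sqrt(-78 + (4 - 6)*5)) = 1/(sqrt(-78 - 2*5)) = 1/(sqrt(-78 - 10)) = 1/(sqrt(-88)) = 1/(2*I*sqrt(22)) = -I*sqrt(22)/44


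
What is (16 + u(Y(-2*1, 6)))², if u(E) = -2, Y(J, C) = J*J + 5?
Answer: 196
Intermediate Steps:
Y(J, C) = 5 + J² (Y(J, C) = J² + 5 = 5 + J²)
(16 + u(Y(-2*1, 6)))² = (16 - 2)² = 14² = 196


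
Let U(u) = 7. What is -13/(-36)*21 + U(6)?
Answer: 175/12 ≈ 14.583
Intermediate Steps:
-13/(-36)*21 + U(6) = -13/(-36)*21 + 7 = -13*(-1/36)*21 + 7 = (13/36)*21 + 7 = 91/12 + 7 = 175/12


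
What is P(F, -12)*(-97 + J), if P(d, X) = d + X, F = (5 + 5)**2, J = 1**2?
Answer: -8448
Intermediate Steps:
J = 1
F = 100 (F = 10**2 = 100)
P(d, X) = X + d
P(F, -12)*(-97 + J) = (-12 + 100)*(-97 + 1) = 88*(-96) = -8448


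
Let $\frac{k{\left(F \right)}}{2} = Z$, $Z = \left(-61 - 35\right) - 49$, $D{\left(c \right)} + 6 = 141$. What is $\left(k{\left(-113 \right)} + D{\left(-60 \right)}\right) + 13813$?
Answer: $13658$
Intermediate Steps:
$D{\left(c \right)} = 135$ ($D{\left(c \right)} = -6 + 141 = 135$)
$Z = -145$ ($Z = -96 - 49 = -145$)
$k{\left(F \right)} = -290$ ($k{\left(F \right)} = 2 \left(-145\right) = -290$)
$\left(k{\left(-113 \right)} + D{\left(-60 \right)}\right) + 13813 = \left(-290 + 135\right) + 13813 = -155 + 13813 = 13658$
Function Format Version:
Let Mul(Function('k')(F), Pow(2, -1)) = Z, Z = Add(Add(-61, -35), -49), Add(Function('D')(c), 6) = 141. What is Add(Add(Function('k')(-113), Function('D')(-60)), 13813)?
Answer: 13658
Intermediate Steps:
Function('D')(c) = 135 (Function('D')(c) = Add(-6, 141) = 135)
Z = -145 (Z = Add(-96, -49) = -145)
Function('k')(F) = -290 (Function('k')(F) = Mul(2, -145) = -290)
Add(Add(Function('k')(-113), Function('D')(-60)), 13813) = Add(Add(-290, 135), 13813) = Add(-155, 13813) = 13658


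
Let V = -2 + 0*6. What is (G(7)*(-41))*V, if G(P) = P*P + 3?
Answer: 4264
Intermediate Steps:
V = -2 (V = -2 + 0 = -2)
G(P) = 3 + P² (G(P) = P² + 3 = 3 + P²)
(G(7)*(-41))*V = ((3 + 7²)*(-41))*(-2) = ((3 + 49)*(-41))*(-2) = (52*(-41))*(-2) = -2132*(-2) = 4264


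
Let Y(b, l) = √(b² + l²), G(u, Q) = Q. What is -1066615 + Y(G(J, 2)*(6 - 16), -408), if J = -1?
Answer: -1066615 + 4*√10429 ≈ -1.0662e+6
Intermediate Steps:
-1066615 + Y(G(J, 2)*(6 - 16), -408) = -1066615 + √((2*(6 - 16))² + (-408)²) = -1066615 + √((2*(-10))² + 166464) = -1066615 + √((-20)² + 166464) = -1066615 + √(400 + 166464) = -1066615 + √166864 = -1066615 + 4*√10429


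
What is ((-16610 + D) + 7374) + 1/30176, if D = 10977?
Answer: 52536417/30176 ≈ 1741.0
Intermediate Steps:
((-16610 + D) + 7374) + 1/30176 = ((-16610 + 10977) + 7374) + 1/30176 = (-5633 + 7374) + 1/30176 = 1741 + 1/30176 = 52536417/30176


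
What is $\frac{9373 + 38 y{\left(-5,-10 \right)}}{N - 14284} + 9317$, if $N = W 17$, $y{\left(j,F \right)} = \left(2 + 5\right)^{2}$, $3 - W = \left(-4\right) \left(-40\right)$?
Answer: $\frac{52646622}{5651} \approx 9316.3$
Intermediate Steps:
$W = -157$ ($W = 3 - \left(-4\right) \left(-40\right) = 3 - 160 = -157$)
$y{\left(j,F \right)} = 49$ ($y{\left(j,F \right)} = 7^{2} = 49$)
$N = -2669$ ($N = \left(-157\right) 17 = -2669$)
$\frac{9373 + 38 y{\left(-5,-10 \right)}}{N - 14284} + 9317 = \frac{9373 + 38 \cdot 49}{-2669 - 14284} + 9317 = \frac{9373 + 1862}{-16953} + 9317 = 11235 \left(- \frac{1}{16953}\right) + 9317 = - \frac{3745}{5651} + 9317 = \frac{52646622}{5651}$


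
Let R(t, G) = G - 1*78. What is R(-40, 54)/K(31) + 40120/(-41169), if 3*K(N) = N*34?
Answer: -22625324/21696063 ≈ -1.0428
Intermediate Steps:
K(N) = 34*N/3 (K(N) = (N*34)/3 = (34*N)/3 = 34*N/3)
R(t, G) = -78 + G (R(t, G) = G - 78 = -78 + G)
R(-40, 54)/K(31) + 40120/(-41169) = (-78 + 54)/(((34/3)*31)) + 40120/(-41169) = -24/1054/3 + 40120*(-1/41169) = -24*3/1054 - 40120/41169 = -36/527 - 40120/41169 = -22625324/21696063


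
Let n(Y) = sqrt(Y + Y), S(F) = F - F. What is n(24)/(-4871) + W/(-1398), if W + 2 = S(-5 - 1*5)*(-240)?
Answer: 1/699 - 4*sqrt(3)/4871 ≈ 8.2782e-6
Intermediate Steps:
S(F) = 0
n(Y) = sqrt(2)*sqrt(Y) (n(Y) = sqrt(2*Y) = sqrt(2)*sqrt(Y))
W = -2 (W = -2 + 0*(-240) = -2 + 0 = -2)
n(24)/(-4871) + W/(-1398) = (sqrt(2)*sqrt(24))/(-4871) - 2/(-1398) = (sqrt(2)*(2*sqrt(6)))*(-1/4871) - 2*(-1/1398) = (4*sqrt(3))*(-1/4871) + 1/699 = -4*sqrt(3)/4871 + 1/699 = 1/699 - 4*sqrt(3)/4871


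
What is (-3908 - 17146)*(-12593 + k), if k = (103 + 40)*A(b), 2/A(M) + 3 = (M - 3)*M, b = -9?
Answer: 9277648622/35 ≈ 2.6508e+8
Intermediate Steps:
A(M) = 2/(-3 + M*(-3 + M)) (A(M) = 2/(-3 + (M - 3)*M) = 2/(-3 + (-3 + M)*M) = 2/(-3 + M*(-3 + M)))
k = 286/105 (k = (103 + 40)*(2/(-3 + (-9)² - 3*(-9))) = 143*(2/(-3 + 81 + 27)) = 143*(2/105) = 286/105 ≈ 2.7238)
(-3908 - 17146)*(-12593 + k) = (-3908 - 17146)*(-12593 + 286/105) = -21054*(-1321979/105) = 9277648622/35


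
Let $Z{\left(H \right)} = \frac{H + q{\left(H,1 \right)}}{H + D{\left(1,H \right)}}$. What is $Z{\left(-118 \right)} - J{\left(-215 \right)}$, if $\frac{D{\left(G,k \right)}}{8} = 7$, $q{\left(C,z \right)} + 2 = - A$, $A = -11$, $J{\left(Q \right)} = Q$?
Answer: $\frac{13439}{62} \approx 216.76$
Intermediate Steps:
$q{\left(C,z \right)} = 9$ ($q{\left(C,z \right)} = -2 - -11 = -2 + 11 = 9$)
$D{\left(G,k \right)} = 56$ ($D{\left(G,k \right)} = 8 \cdot 7 = 56$)
$Z{\left(H \right)} = \frac{9 + H}{56 + H}$ ($Z{\left(H \right)} = \frac{H + 9}{H + 56} = \frac{9 + H}{56 + H}$)
$Z{\left(-118 \right)} - J{\left(-215 \right)} = \frac{9 - 118}{56 - 118} - -215 = \frac{1}{-62} \left(-109\right) + 215 = \left(- \frac{1}{62}\right) \left(-109\right) + 215 = \frac{109}{62} + 215 = \frac{13439}{62}$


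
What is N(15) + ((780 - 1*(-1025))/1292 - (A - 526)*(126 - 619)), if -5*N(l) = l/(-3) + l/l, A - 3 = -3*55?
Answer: -115321813/340 ≈ -3.3918e+5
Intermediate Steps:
A = -162 (A = 3 - 3*55 = 3 - 165 = -162)
N(l) = -⅕ + l/15 (N(l) = -(l/(-3) + l/l)/5 = -(l*(-⅓) + 1)/5 = -(-l/3 + 1)/5 = -(1 - l/3)/5 = -⅕ + l/15)
N(15) + ((780 - 1*(-1025))/1292 - (A - 526)*(126 - 619)) = (-⅕ + (1/15)*15) + ((780 - 1*(-1025))/1292 - (-162 - 526)*(126 - 619)) = (-⅕ + 1) + ((780 + 1025)*(1/1292) - (-688)*(-493)) = ⅘ + (1805*(1/1292) - 1*339184) = ⅘ + (95/68 - 339184) = ⅘ - 23064417/68 = -115321813/340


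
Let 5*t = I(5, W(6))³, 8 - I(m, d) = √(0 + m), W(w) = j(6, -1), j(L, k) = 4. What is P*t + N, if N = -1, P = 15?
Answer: 1895 - 591*√5 ≈ 573.48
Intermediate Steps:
W(w) = 4
I(m, d) = 8 - √m (I(m, d) = 8 - √(0 + m) = 8 - √m)
t = (8 - √5)³/5 ≈ 38.299
P*t + N = 15*((8 - √5)³/5) - 1 = 3*(8 - √5)³ - 1 = -1 + 3*(8 - √5)³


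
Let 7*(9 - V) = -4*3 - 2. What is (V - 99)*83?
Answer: -7304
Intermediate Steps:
V = 11 (V = 9 - (-4*3 - 2)/7 = 9 - (-12 - 2)/7 = 9 - 1/7*(-14) = 9 + 2 = 11)
(V - 99)*83 = (11 - 99)*83 = -88*83 = -7304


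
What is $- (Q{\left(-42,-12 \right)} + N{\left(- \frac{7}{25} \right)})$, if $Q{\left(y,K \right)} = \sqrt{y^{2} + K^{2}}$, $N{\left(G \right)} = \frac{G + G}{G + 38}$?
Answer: $\frac{14}{943} - 6 \sqrt{53} \approx -43.666$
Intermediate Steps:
$N{\left(G \right)} = \frac{2 G}{38 + G}$
$Q{\left(y,K \right)} = \sqrt{K^{2} + y^{2}}$
$- (Q{\left(-42,-12 \right)} + N{\left(- \frac{7}{25} \right)}) = - (\sqrt{\left(-12\right)^{2} + \left(-42\right)^{2}} + \frac{2 \left(- \frac{7}{25}\right)}{38 - \frac{7}{25}}) = - (\sqrt{144 + 1764} + \frac{2 \left(\left(-7\right) \frac{1}{25}\right)}{38 - \frac{7}{25}}) = - (\sqrt{1908} + 2 \left(- \frac{7}{25}\right) \frac{1}{38 - \frac{7}{25}}) = - (6 \sqrt{53} + 2 \left(- \frac{7}{25}\right) \frac{1}{\frac{943}{25}}) = - (6 \sqrt{53} + 2 \left(- \frac{7}{25}\right) \frac{25}{943}) = - (6 \sqrt{53} - \frac{14}{943}) = - (- \frac{14}{943} + 6 \sqrt{53}) = \frac{14}{943} - 6 \sqrt{53}$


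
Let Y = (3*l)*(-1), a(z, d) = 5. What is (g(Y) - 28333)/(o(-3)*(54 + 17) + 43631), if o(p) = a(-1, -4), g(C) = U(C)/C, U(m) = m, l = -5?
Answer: -4722/7331 ≈ -0.64411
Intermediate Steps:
Y = 15 (Y = (3*(-5))*(-1) = -15*(-1) = 15)
g(C) = 1 (g(C) = C/C = 1)
o(p) = 5
(g(Y) - 28333)/(o(-3)*(54 + 17) + 43631) = (1 - 28333)/(5*(54 + 17) + 43631) = -28332/(5*71 + 43631) = -28332/(355 + 43631) = -28332/43986 = -28332*1/43986 = -4722/7331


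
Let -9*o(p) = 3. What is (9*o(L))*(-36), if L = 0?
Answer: 108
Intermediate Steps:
o(p) = -1/3 (o(p) = -1/9*3 = -1/3)
(9*o(L))*(-36) = (9*(-1/3))*(-36) = -3*(-36) = 108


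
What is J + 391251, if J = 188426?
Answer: 579677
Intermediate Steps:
J + 391251 = 188426 + 391251 = 579677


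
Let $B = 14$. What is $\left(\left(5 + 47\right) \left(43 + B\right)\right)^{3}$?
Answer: $26039617344$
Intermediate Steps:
$\left(\left(5 + 47\right) \left(43 + B\right)\right)^{3} = \left(\left(5 + 47\right) \left(43 + 14\right)\right)^{3} = \left(52 \cdot 57\right)^{3} = 2964^{3} = 26039617344$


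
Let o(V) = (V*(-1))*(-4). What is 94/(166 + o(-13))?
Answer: 47/57 ≈ 0.82456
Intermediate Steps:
o(V) = 4*V (o(V) = -V*(-4) = 4*V)
94/(166 + o(-13)) = 94/(166 + 4*(-13)) = 94/(166 - 52) = 94/114 = (1/114)*94 = 47/57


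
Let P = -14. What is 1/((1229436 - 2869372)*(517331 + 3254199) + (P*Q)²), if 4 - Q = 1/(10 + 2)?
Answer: -36/222662441486639 ≈ -1.6168e-13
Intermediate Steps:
Q = 47/12 (Q = 4 - 1/(10 + 2) = 4 - 1/12 = 47/12 ≈ 3.9167)
1/((1229436 - 2869372)*(517331 + 3254199) + (P*Q)²) = 1/((1229436 - 2869372)*(517331 + 3254199) + (-14*47/12)²) = 1/(-1639936*3771530 + (-329/6)²) = 1/(-6185067822080 + 108241/36) = 1/(-222662441486639/36) = -36/222662441486639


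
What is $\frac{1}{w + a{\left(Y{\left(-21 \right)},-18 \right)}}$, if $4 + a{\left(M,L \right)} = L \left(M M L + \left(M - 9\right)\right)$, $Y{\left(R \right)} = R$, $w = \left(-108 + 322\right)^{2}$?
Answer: $\frac{1}{189216} \approx 5.285 \cdot 10^{-6}$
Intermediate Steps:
$w = 45796$ ($w = 214^{2} = 45796$)
$a{\left(M,L \right)} = -4 + L \left(-9 + M + L M^{2}\right)$ ($a{\left(M,L \right)} = -4 + L \left(M M L + \left(M - 9\right)\right) = -4 + L \left(M^{2} L + \left(-9 + M\right)\right) = -4 + L \left(L M^{2} + \left(-9 + M\right)\right) = -4 + L \left(-9 + M + L M^{2}\right)$)
$\frac{1}{w + a{\left(Y{\left(-21 \right)},-18 \right)}} = \frac{1}{45796 - \left(-536 - \left(-18\right)^{2} \left(-21\right)^{2}\right)} = \frac{1}{45796 + \left(-4 + 162 + 378 + 324 \cdot 441\right)} = \frac{1}{45796 + \left(-4 + 162 + 378 + 142884\right)} = \frac{1}{45796 + 143420} = \frac{1}{189216}$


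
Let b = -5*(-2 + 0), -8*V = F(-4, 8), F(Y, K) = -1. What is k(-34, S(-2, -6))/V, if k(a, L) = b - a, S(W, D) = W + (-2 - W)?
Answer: 352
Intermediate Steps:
V = ⅛ (V = -⅛*(-1) = ⅛ ≈ 0.12500)
S(W, D) = -2
b = 10 (b = -5*(-2) = 10)
k(a, L) = 10 - a
k(-34, S(-2, -6))/V = (10 - 1*(-34))/(⅛) = 8*(10 + 34) = 8*44 = 352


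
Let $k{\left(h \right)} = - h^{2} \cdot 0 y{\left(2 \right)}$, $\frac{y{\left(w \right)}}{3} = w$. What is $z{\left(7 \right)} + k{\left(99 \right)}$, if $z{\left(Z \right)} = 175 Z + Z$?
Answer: $1232$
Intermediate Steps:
$y{\left(w \right)} = 3 w$
$z{\left(Z \right)} = 176 Z$
$k{\left(h \right)} = 0$ ($k{\left(h \right)} = - h^{2} \cdot 0 \cdot 3 \cdot 2 = 0 \cdot 6 = 0$)
$z{\left(7 \right)} + k{\left(99 \right)} = 176 \cdot 7 + 0 = 1232 + 0 = 1232$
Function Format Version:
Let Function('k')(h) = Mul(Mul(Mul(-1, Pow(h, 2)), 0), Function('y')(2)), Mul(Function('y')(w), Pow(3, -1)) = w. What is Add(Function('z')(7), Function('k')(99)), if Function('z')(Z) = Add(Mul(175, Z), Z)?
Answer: 1232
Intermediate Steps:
Function('y')(w) = Mul(3, w)
Function('z')(Z) = Mul(176, Z)
Function('k')(h) = 0 (Function('k')(h) = Mul(Mul(Mul(-1, Pow(h, 2)), 0), Mul(3, 2)) = Mul(0, 6) = 0)
Add(Function('z')(7), Function('k')(99)) = Add(Mul(176, 7), 0) = Add(1232, 0) = 1232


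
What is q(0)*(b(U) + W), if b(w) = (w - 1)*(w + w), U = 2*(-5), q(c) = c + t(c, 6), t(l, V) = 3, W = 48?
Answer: 804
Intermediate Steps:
q(c) = 3 + c (q(c) = c + 3 = 3 + c)
U = -10
b(w) = 2*w*(-1 + w) (b(w) = (-1 + w)*(2*w) = 2*w*(-1 + w))
q(0)*(b(U) + W) = (3 + 0)*(2*(-10)*(-1 - 10) + 48) = 3*(2*(-10)*(-11) + 48) = 3*(220 + 48) = 3*268 = 804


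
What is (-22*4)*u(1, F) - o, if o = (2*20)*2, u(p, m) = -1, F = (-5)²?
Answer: 8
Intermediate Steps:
F = 25
o = 80 (o = 40*2 = 80)
(-22*4)*u(1, F) - o = -22*4*(-1) - 1*80 = -88*(-1) - 80 = 88 - 80 = 8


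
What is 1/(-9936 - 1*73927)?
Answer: -1/83863 ≈ -1.1924e-5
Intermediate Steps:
1/(-9936 - 1*73927) = 1/(-9936 - 73927) = 1/(-83863) = -1/83863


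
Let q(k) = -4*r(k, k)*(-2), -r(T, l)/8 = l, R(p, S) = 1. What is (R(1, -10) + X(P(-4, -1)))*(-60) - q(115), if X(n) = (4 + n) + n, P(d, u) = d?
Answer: 7540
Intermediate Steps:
X(n) = 4 + 2*n
r(T, l) = -8*l
q(k) = -64*k (q(k) = -(-32)*k*(-2) = (32*k)*(-2) = -64*k)
(R(1, -10) + X(P(-4, -1)))*(-60) - q(115) = (1 + (4 + 2*(-4)))*(-60) - (-64)*115 = (1 + (4 - 8))*(-60) - 1*(-7360) = (1 - 4)*(-60) + 7360 = -3*(-60) + 7360 = 180 + 7360 = 7540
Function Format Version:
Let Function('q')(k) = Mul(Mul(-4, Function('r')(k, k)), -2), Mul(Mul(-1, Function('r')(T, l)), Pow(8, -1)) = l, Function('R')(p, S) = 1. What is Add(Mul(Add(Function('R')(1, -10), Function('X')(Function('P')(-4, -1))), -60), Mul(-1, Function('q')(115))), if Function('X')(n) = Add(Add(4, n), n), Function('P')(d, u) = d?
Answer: 7540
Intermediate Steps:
Function('X')(n) = Add(4, Mul(2, n))
Function('r')(T, l) = Mul(-8, l)
Function('q')(k) = Mul(-64, k) (Function('q')(k) = Mul(Mul(-4, Mul(-8, k)), -2) = Mul(Mul(32, k), -2) = Mul(-64, k))
Add(Mul(Add(Function('R')(1, -10), Function('X')(Function('P')(-4, -1))), -60), Mul(-1, Function('q')(115))) = Add(Mul(Add(1, Add(4, Mul(2, -4))), -60), Mul(-1, Mul(-64, 115))) = Add(Mul(Add(1, Add(4, -8)), -60), Mul(-1, -7360)) = Add(Mul(Add(1, -4), -60), 7360) = Add(Mul(-3, -60), 7360) = Add(180, 7360) = 7540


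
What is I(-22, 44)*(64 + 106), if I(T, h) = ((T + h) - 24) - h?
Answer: -7820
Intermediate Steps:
I(T, h) = -24 + T (I(T, h) = (-24 + T + h) - h = -24 + T)
I(-22, 44)*(64 + 106) = (-24 - 22)*(64 + 106) = -46*170 = -7820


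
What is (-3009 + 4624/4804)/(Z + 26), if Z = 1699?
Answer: -3612653/2071725 ≈ -1.7438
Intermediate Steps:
(-3009 + 4624/4804)/(Z + 26) = (-3009 + 4624/4804)/(1699 + 26) = (-3009 + 4624*(1/4804))/1725 = (-3009 + 1156/1201)*(1/1725) = -3612653/1201*1/1725 = -3612653/2071725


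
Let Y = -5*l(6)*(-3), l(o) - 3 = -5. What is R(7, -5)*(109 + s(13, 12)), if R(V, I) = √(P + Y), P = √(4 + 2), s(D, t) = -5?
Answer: 104*√(-30 + √6) ≈ 545.88*I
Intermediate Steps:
l(o) = -2 (l(o) = 3 - 5 = -2)
Y = -30 (Y = -5*(-2)*(-3) = 10*(-3) = -30)
P = √6 ≈ 2.4495
R(V, I) = √(-30 + √6) (R(V, I) = √(√6 - 30) = √(-30 + √6))
R(7, -5)*(109 + s(13, 12)) = √(-30 + √6)*(109 - 5) = √(-30 + √6)*104 = 104*√(-30 + √6)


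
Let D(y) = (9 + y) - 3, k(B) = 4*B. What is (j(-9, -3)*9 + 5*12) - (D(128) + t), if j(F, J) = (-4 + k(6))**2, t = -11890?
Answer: 15416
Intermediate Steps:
D(y) = 6 + y
j(F, J) = 400 (j(F, J) = (-4 + 4*6)**2 = (-4 + 24)**2 = 20**2 = 400)
(j(-9, -3)*9 + 5*12) - (D(128) + t) = (400*9 + 5*12) - ((6 + 128) - 11890) = (3600 + 60) - (134 - 11890) = 3660 - 1*(-11756) = 3660 + 11756 = 15416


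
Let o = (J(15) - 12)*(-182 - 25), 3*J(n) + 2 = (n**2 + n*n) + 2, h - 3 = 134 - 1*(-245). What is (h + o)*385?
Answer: -10850840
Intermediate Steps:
h = 382 (h = 3 + (134 - 1*(-245)) = 3 + (134 + 245) = 3 + 379 = 382)
J(n) = 2*n**2/3 (J(n) = -2/3 + ((n**2 + n*n) + 2)/3 = -2/3 + ((n**2 + n**2) + 2)/3 = -2/3 + (2*n**2 + 2)/3 = -2/3 + (2 + 2*n**2)/3 = -2/3 + (2/3 + 2*n**2/3) = 2*n**2/3)
o = -28566 (o = ((2/3)*15**2 - 12)*(-182 - 25) = ((2/3)*225 - 12)*(-207) = (150 - 12)*(-207) = 138*(-207) = -28566)
(h + o)*385 = (382 - 28566)*385 = -28184*385 = -10850840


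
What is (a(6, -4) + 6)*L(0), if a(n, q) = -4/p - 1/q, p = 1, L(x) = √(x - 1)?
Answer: 9*I/4 ≈ 2.25*I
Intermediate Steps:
L(x) = √(-1 + x)
a(n, q) = -4 - 1/q (a(n, q) = -4/1 - 1/q = -4*1 - 1/q = -4 - 1/q)
(a(6, -4) + 6)*L(0) = ((-4 - 1/(-4)) + 6)*√(-1 + 0) = ((-4 - 1*(-¼)) + 6)*√(-1) = ((-4 + ¼) + 6)*I = (-15/4 + 6)*I = 9*I/4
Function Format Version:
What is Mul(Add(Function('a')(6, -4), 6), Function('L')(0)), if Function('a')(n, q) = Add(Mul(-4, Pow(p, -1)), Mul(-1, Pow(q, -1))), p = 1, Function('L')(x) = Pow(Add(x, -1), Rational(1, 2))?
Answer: Mul(Rational(9, 4), I) ≈ Mul(2.2500, I)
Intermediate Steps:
Function('L')(x) = Pow(Add(-1, x), Rational(1, 2))
Function('a')(n, q) = Add(-4, Mul(-1, Pow(q, -1))) (Function('a')(n, q) = Add(Mul(-4, Pow(1, -1)), Mul(-1, Pow(q, -1))) = Add(Mul(-4, 1), Mul(-1, Pow(q, -1))) = Add(-4, Mul(-1, Pow(q, -1))))
Mul(Add(Function('a')(6, -4), 6), Function('L')(0)) = Mul(Add(Add(-4, Mul(-1, Pow(-4, -1))), 6), Pow(Add(-1, 0), Rational(1, 2))) = Mul(Add(Add(-4, Mul(-1, Rational(-1, 4))), 6), Pow(-1, Rational(1, 2))) = Mul(Add(Add(-4, Rational(1, 4)), 6), I) = Mul(Add(Rational(-15, 4), 6), I) = Mul(Rational(9, 4), I)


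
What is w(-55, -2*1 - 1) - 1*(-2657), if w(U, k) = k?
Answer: 2654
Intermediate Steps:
w(-55, -2*1 - 1) - 1*(-2657) = (-2*1 - 1) - 1*(-2657) = (-2 - 1) + 2657 = -3 + 2657 = 2654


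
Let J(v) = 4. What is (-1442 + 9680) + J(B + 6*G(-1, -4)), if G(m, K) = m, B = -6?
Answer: 8242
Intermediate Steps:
(-1442 + 9680) + J(B + 6*G(-1, -4)) = (-1442 + 9680) + 4 = 8238 + 4 = 8242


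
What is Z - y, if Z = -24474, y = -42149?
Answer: 17675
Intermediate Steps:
Z - y = -24474 - 1*(-42149) = -24474 + 42149 = 17675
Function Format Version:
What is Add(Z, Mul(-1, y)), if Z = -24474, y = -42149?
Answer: 17675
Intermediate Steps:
Add(Z, Mul(-1, y)) = Add(-24474, Mul(-1, -42149)) = Add(-24474, 42149) = 17675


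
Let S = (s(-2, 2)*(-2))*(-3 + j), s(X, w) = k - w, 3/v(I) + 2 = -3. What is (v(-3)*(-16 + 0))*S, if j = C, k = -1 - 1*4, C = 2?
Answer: -672/5 ≈ -134.40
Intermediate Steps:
k = -5 (k = -1 - 4 = -5)
v(I) = -⅗ (v(I) = 3/(-2 - 3) = 3/(-5) = 3*(-⅕) = -⅗)
j = 2
s(X, w) = -5 - w
S = -14 (S = ((-5 - 1*2)*(-2))*(-3 + 2) = ((-5 - 2)*(-2))*(-1) = -7*(-2)*(-1) = 14*(-1) = -14)
(v(-3)*(-16 + 0))*S = -3*(-16 + 0)/5*(-14) = -⅗*(-16)*(-14) = (48/5)*(-14) = -672/5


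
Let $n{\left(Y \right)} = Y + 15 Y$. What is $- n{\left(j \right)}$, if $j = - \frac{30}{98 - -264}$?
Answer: $\frac{240}{181} \approx 1.326$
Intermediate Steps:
$j = - \frac{15}{181}$ ($j = - \frac{30}{98 + 264} = - \frac{30}{362} = \left(-30\right) \frac{1}{362} = - \frac{15}{181} \approx -0.082873$)
$n{\left(Y \right)} = 16 Y$
$- n{\left(j \right)} = - \frac{16 \left(-15\right)}{181} = \left(-1\right) \left(- \frac{240}{181}\right) = \frac{240}{181}$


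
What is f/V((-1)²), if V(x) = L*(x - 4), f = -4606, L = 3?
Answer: 4606/9 ≈ 511.78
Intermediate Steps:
V(x) = -12 + 3*x (V(x) = 3*(x - 4) = 3*(-4 + x) = -12 + 3*x)
f/V((-1)²) = -4606/(-12 + 3*(-1)²) = -4606/(-12 + 3*1) = -4606/(-12 + 3) = -4606/(-9) = -4606*(-⅑) = 4606/9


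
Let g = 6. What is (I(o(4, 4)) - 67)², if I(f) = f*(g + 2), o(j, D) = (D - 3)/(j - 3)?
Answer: 3481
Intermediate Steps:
o(j, D) = (-3 + D)/(-3 + j)
I(f) = 8*f (I(f) = f*(6 + 2) = f*8 = 8*f)
(I(o(4, 4)) - 67)² = (8*((-3 + 4)/(-3 + 4)) - 67)² = (8*(1/1) - 67)² = (8*(1*1) - 67)² = (8*1 - 67)² = (8 - 67)² = (-59)² = 3481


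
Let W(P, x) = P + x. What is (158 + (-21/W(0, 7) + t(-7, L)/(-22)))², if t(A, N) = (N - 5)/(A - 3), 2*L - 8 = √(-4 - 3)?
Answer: (68198 + I*√7)²/193600 ≈ 24024.0 + 1.864*I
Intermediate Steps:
L = 4 + I*√7/2 (L = 4 + √(-4 - 3)/2 = 4 + √(-7)/2 = 4 + (I*√7)/2 = 4 + I*√7/2 ≈ 4.0 + 1.3229*I)
t(A, N) = (-5 + N)/(-3 + A)
(158 + (-21/W(0, 7) + t(-7, L)/(-22)))² = (158 + (-21/(0 + 7) + ((-5 + (4 + I*√7/2))/(-3 - 7))/(-22)))² = (158 + (-21/7 + ((-1 + I*√7/2)/(-10))*(-1/22)))² = (158 + (-21*⅐ - (-1 + I*√7/2)/10*(-1/22)))² = (158 + (-3 + (⅒ - I*√7/20)*(-1/22)))² = (158 + (-3 + (-1/220 + I*√7/440)))² = (158 + (-661/220 + I*√7/440))² = (34099/220 + I*√7/440)²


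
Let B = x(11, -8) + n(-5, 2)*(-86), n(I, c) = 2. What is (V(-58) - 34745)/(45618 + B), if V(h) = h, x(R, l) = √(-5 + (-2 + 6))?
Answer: -1581657138/2065338917 + 34803*I/2065338917 ≈ -0.76581 + 1.6851e-5*I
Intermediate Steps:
x(R, l) = I (x(R, l) = √(-5 + 4) = √(-1) = I)
B = -172 + I (B = I + 2*(-86) = I - 172 = -172 + I ≈ -172.0 + 1.0*I)
(V(-58) - 34745)/(45618 + B) = (-58 - 34745)/(45618 + (-172 + I)) = -34803*(45446 - I)/2065338917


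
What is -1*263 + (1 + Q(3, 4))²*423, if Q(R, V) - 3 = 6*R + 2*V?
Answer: 380437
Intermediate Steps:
Q(R, V) = 3 + 2*V + 6*R (Q(R, V) = 3 + (6*R + 2*V) = 3 + (2*V + 6*R) = 3 + 2*V + 6*R)
-1*263 + (1 + Q(3, 4))²*423 = -1*263 + (1 + (3 + 2*4 + 6*3))²*423 = -263 + (1 + (3 + 8 + 18))²*423 = -263 + (1 + 29)²*423 = -263 + 30²*423 = -263 + 900*423 = -263 + 380700 = 380437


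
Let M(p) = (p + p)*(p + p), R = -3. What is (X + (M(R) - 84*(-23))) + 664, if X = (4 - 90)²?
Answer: 10028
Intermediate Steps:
M(p) = 4*p² (M(p) = (2*p)*(2*p) = 4*p²)
X = 7396 (X = (-86)² = 7396)
(X + (M(R) - 84*(-23))) + 664 = (7396 + (4*(-3)² - 84*(-23))) + 664 = (7396 + (4*9 + 1932)) + 664 = (7396 + (36 + 1932)) + 664 = (7396 + 1968) + 664 = 9364 + 664 = 10028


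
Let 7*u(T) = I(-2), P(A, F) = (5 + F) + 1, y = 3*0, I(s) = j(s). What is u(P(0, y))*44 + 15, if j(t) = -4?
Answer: -71/7 ≈ -10.143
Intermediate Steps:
I(s) = -4
y = 0
P(A, F) = 6 + F
u(T) = -4/7 (u(T) = (⅐)*(-4) = -4/7)
u(P(0, y))*44 + 15 = -4/7*44 + 15 = -176/7 + 15 = -71/7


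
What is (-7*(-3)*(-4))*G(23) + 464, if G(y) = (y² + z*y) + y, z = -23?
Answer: -1468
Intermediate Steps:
G(y) = y² - 22*y (G(y) = (y² - 23*y) + y = y² - 22*y)
(-7*(-3)*(-4))*G(23) + 464 = (-7*(-3)*(-4))*(23*(-22 + 23)) + 464 = (21*(-4))*(23*1) + 464 = -84*23 + 464 = -1932 + 464 = -1468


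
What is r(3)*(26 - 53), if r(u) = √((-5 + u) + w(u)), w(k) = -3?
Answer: -27*I*√5 ≈ -60.374*I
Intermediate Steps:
r(u) = √(-8 + u) (r(u) = √((-5 + u) - 3) = √(-8 + u))
r(3)*(26 - 53) = √(-8 + 3)*(26 - 53) = √(-5)*(-27) = (I*√5)*(-27) = -27*I*√5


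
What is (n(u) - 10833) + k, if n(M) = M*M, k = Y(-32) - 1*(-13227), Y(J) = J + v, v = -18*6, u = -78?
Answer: 8338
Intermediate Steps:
v = -108
Y(J) = -108 + J (Y(J) = J - 108 = -108 + J)
k = 13087 (k = (-108 - 32) - 1*(-13227) = -140 + 13227 = 13087)
n(M) = M²
(n(u) - 10833) + k = ((-78)² - 10833) + 13087 = (6084 - 10833) + 13087 = -4749 + 13087 = 8338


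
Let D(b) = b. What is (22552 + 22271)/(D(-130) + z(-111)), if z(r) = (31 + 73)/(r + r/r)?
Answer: -2465265/7202 ≈ -342.30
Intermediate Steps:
z(r) = 104/(1 + r) (z(r) = 104/(r + 1) = 104/(1 + r))
(22552 + 22271)/(D(-130) + z(-111)) = (22552 + 22271)/(-130 + 104/(1 - 111)) = 44823/(-130 + 104/(-110)) = 44823/(-130 + 104*(-1/110)) = 44823/(-130 - 52/55) = 44823/(-7202/55) = 44823*(-55/7202) = -2465265/7202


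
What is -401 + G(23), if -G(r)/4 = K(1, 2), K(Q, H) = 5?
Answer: -421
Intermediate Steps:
G(r) = -20 (G(r) = -4*5 = -20)
-401 + G(23) = -401 - 20 = -421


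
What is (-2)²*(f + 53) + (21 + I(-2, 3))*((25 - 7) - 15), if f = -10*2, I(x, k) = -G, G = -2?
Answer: 201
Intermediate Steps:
I(x, k) = 2 (I(x, k) = -1*(-2) = 2)
f = -20
(-2)²*(f + 53) + (21 + I(-2, 3))*((25 - 7) - 15) = (-2)²*(-20 + 53) + (21 + 2)*((25 - 7) - 15) = 4*33 + 23*(18 - 15) = 132 + 23*3 = 132 + 69 = 201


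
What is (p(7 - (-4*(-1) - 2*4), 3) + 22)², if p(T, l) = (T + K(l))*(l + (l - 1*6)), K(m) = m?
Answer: 484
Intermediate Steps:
p(T, l) = (-6 + 2*l)*(T + l) (p(T, l) = (T + l)*(l + (l - 1*6)) = (T + l)*(l + (l - 6)) = (T + l)*(l + (-6 + l)) = (T + l)*(-6 + 2*l) = (-6 + 2*l)*(T + l))
(p(7 - (-4*(-1) - 2*4), 3) + 22)² = ((-6*(7 - (-4*(-1) - 2*4)) - 6*3 + 2*3² + 2*(7 - (-4*(-1) - 2*4))*3) + 22)² = ((-6*(7 - (4 - 8)) - 18 + 2*9 + 2*(7 - (4 - 8))*3) + 22)² = ((-6*(7 - 1*(-4)) - 18 + 18 + 2*(7 - 1*(-4))*3) + 22)² = ((-6*(7 + 4) - 18 + 18 + 2*(7 + 4)*3) + 22)² = ((-6*11 - 18 + 18 + 2*11*3) + 22)² = ((-66 - 18 + 18 + 66) + 22)² = (0 + 22)² = 22² = 484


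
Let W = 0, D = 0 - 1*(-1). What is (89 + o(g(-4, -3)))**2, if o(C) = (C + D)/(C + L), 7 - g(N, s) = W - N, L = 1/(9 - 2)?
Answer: 986049/121 ≈ 8149.2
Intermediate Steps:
D = 1 (D = 0 + 1 = 1)
L = 1/7 ≈ 0.14286
g(N, s) = 7 + N (g(N, s) = 7 - (0 - N) = 7 - (-1)*N = 7 + N)
o(C) = (1 + C)/(1/7 + C) (o(C) = (C + 1)/(C + 1/7) = (1 + C)/(1/7 + C))
(89 + o(g(-4, -3)))**2 = (89 + 7*(1 + (7 - 4))/(1 + 7*(7 - 4)))**2 = (89 + 7*(1 + 3)/(1 + 7*3))**2 = (89 + 7*4/(1 + 21))**2 = (89 + 7*4/22)**2 = (89 + 7*(1/22)*4)**2 = (89 + 14/11)**2 = (993/11)**2 = 986049/121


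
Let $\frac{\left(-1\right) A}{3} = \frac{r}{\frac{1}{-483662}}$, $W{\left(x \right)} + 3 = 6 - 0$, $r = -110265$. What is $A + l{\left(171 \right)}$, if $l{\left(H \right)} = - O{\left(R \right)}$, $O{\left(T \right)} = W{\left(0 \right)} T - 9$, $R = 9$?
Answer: $-159992971308$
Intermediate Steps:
$W{\left(x \right)} = 3$ ($W{\left(x \right)} = -3 + \left(6 - 0\right) = -3 + \left(6 + 0\right) = -3 + 6 = 3$)
$O{\left(T \right)} = -9 + 3 T$ ($O{\left(T \right)} = 3 T - 9 = -9 + 3 T$)
$l{\left(H \right)} = -18$ ($l{\left(H \right)} = - (-9 + 3 \cdot 9) = - (-9 + 27) = \left(-1\right) 18 = -18$)
$A = -159992971290$ ($A = - 3 \left(- \frac{110265}{\frac{1}{-483662}}\right) = - 3 \left(- \frac{110265}{- \frac{1}{483662}}\right) = - 3 \left(\left(-110265\right) \left(-483662\right)\right) = \left(-3\right) 53330990430 = -159992971290$)
$A + l{\left(171 \right)} = -159992971290 - 18 = -159992971308$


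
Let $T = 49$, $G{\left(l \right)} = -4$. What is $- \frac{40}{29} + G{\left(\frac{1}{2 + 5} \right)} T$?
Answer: $- \frac{5724}{29} \approx -197.38$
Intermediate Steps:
$- \frac{40}{29} + G{\left(\frac{1}{2 + 5} \right)} T = - \frac{40}{29} - 196 = - \frac{5724}{29}$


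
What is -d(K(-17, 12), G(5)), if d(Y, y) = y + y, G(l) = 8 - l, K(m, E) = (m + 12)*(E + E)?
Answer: -6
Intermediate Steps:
K(m, E) = 2*E*(12 + m) (K(m, E) = (12 + m)*(2*E) = 2*E*(12 + m))
d(Y, y) = 2*y
-d(K(-17, 12), G(5)) = -2*(8 - 1*5) = -2*(8 - 5) = -2*3 = -1*6 = -6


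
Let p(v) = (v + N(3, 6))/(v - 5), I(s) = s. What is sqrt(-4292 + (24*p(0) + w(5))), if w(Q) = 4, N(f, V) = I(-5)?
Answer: 2*I*sqrt(1066) ≈ 65.299*I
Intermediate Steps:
N(f, V) = -5
p(v) = 1 (p(v) = (v - 5)/(v - 5) = (-5 + v)/(-5 + v) = 1)
sqrt(-4292 + (24*p(0) + w(5))) = sqrt(-4292 + (24*1 + 4)) = sqrt(-4292 + (24 + 4)) = sqrt(-4292 + 28) = sqrt(-4264) = 2*I*sqrt(1066)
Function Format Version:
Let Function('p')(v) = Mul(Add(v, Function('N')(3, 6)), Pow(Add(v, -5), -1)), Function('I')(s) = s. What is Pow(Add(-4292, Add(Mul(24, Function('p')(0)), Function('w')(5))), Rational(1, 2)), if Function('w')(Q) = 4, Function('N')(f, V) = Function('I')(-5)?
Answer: Mul(2, I, Pow(1066, Rational(1, 2))) ≈ Mul(65.299, I)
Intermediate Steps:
Function('N')(f, V) = -5
Function('p')(v) = 1 (Function('p')(v) = Mul(Add(v, -5), Pow(Add(v, -5), -1)) = Mul(Add(-5, v), Pow(Add(-5, v), -1)) = 1)
Pow(Add(-4292, Add(Mul(24, Function('p')(0)), Function('w')(5))), Rational(1, 2)) = Pow(Add(-4292, Add(Mul(24, 1), 4)), Rational(1, 2)) = Pow(Add(-4292, Add(24, 4)), Rational(1, 2)) = Pow(Add(-4292, 28), Rational(1, 2)) = Pow(-4264, Rational(1, 2)) = Mul(2, I, Pow(1066, Rational(1, 2)))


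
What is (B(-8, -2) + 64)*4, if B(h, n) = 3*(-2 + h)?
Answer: 136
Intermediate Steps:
B(h, n) = -6 + 3*h
(B(-8, -2) + 64)*4 = ((-6 + 3*(-8)) + 64)*4 = ((-6 - 24) + 64)*4 = (-30 + 64)*4 = 34*4 = 136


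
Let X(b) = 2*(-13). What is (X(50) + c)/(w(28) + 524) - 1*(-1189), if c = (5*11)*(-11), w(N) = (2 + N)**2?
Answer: 1692505/1424 ≈ 1188.6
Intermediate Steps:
c = -605 (c = 55*(-11) = -605)
X(b) = -26
(X(50) + c)/(w(28) + 524) - 1*(-1189) = (-26 - 605)/((2 + 28)**2 + 524) - 1*(-1189) = -631/(30**2 + 524) + 1189 = -631/(900 + 524) + 1189 = -631/1424 + 1189 = 1692505/1424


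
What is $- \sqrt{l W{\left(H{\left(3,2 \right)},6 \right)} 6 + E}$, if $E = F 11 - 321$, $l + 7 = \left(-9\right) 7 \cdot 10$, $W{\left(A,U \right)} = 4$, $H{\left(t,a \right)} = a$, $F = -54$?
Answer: $- i \sqrt{16203} \approx - 127.29 i$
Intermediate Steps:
$l = -637$ ($l = -7 + \left(-9\right) 7 \cdot 10 = -7 - 630 = -637$)
$E = -915$ ($E = \left(-54\right) 11 - 321 = -594 - 321 = -915$)
$- \sqrt{l W{\left(H{\left(3,2 \right)},6 \right)} 6 + E} = - \sqrt{- 637 \cdot 4 \cdot 6 - 915} = - \sqrt{\left(-637\right) 24 - 915} = - \sqrt{-15288 - 915} = - \sqrt{-16203} = - i \sqrt{16203}$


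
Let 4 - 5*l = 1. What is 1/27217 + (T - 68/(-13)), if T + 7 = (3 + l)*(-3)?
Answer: -22236224/1769105 ≈ -12.569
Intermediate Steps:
l = 3/5 (l = 4/5 - 1/5*1 = 4/5 - 1/5 = 3/5 ≈ 0.60000)
T = -89/5 (T = -7 + (3 + 3/5)*(-3) = -7 + (18/5)*(-3) = -7 - 54/5 = -89/5 ≈ -17.800)
1/27217 + (T - 68/(-13)) = 1/27217 + (-89/5 - 68/(-13)) = 1/27217 + (-89/5 - 1/13*(-68)) = 1/27217 + (-89/5 + 68/13) = 1/27217 - 817/65 = -22236224/1769105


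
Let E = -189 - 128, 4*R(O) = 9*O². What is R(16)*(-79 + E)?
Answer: -228096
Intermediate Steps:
R(O) = 9*O²/4 (R(O) = (9*O²)/4 = 9*O²/4)
E = -317
R(16)*(-79 + E) = ((9/4)*16²)*(-79 - 317) = ((9/4)*256)*(-396) = 576*(-396) = -228096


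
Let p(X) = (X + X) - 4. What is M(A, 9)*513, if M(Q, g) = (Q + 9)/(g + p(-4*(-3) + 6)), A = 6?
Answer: 7695/41 ≈ 187.68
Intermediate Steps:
p(X) = -4 + 2*X (p(X) = 2*X - 4 = -4 + 2*X)
M(Q, g) = (9 + Q)/(32 + g) (M(Q, g) = (Q + 9)/(g + (-4 + 2*(-4*(-3) + 6))) = (9 + Q)/(g + (-4 + 2*(12 + 6))) = (9 + Q)/(g + (-4 + 2*18)) = (9 + Q)/(g + (-4 + 36)) = (9 + Q)/(g + 32) = (9 + Q)/(32 + g))
M(A, 9)*513 = ((9 + 6)/(32 + 9))*513 = (15/41)*513 = 7695/41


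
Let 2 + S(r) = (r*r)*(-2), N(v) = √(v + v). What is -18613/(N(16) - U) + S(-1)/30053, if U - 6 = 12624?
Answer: 504591927757/342425745286 + 2659*√2/5697031 ≈ 1.4742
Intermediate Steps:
N(v) = √2*√v (N(v) = √(2*v) = √2*√v)
S(r) = -2 - 2*r² (S(r) = -2 + (r*r)*(-2) = -2 + r²*(-2) = -2 - 2*r²)
U = 12630 (U = 6 + 12624 = 12630)
-18613/(N(16) - U) + S(-1)/30053 = -18613/(√2*√16 - 1*12630) + (-2 - 2*(-1)²)/30053 = -18613/(√2*4 - 12630) + (-2 - 2*1)*(1/30053) = -18613/(4*√2 - 12630) + (-2 - 2)*(1/30053) = -18613/(-12630 + 4*√2) - 4*1/30053 = -18613/(-12630 + 4*√2) - 4/30053 = -4/30053 - 18613/(-12630 + 4*√2)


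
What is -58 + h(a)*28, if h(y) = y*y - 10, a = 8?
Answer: 1454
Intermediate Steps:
h(y) = -10 + y² (h(y) = y² - 10 = -10 + y²)
-58 + h(a)*28 = -58 + (-10 + 8²)*28 = -58 + (-10 + 64)*28 = -58 + 54*28 = -58 + 1512 = 1454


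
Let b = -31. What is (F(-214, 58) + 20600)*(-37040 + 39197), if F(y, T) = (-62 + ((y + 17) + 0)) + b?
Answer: 43808670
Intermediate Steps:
F(y, T) = -76 + y (F(y, T) = (-62 + ((y + 17) + 0)) - 31 = (-62 + ((17 + y) + 0)) - 31 = (-62 + (17 + y)) - 31 = (-45 + y) - 31 = -76 + y)
(F(-214, 58) + 20600)*(-37040 + 39197) = ((-76 - 214) + 20600)*(-37040 + 39197) = (-290 + 20600)*2157 = 20310*2157 = 43808670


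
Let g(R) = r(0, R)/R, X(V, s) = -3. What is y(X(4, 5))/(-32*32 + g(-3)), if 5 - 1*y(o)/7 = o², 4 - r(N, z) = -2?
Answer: 14/513 ≈ 0.027290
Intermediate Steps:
r(N, z) = 6 (r(N, z) = 4 - 1*(-2) = 4 + 2 = 6)
y(o) = 35 - 7*o²
g(R) = 6/R
y(X(4, 5))/(-32*32 + g(-3)) = (35 - 7*(-3)²)/(-32*32 + 6/(-3)) = (35 - 7*9)/(-1024 + 6*(-⅓)) = (35 - 63)/(-1024 - 2) = -28/(-1026) = -28*(-1/1026) = 14/513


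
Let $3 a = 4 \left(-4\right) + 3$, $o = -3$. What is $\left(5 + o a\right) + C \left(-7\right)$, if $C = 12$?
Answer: $-66$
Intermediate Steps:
$a = - \frac{13}{3}$ ($a = \frac{4 \left(-4\right) + 3}{3} = \frac{-16 + 3}{3} = \frac{1}{3} \left(-13\right) = - \frac{13}{3} \approx -4.3333$)
$\left(5 + o a\right) + C \left(-7\right) = \left(5 - -13\right) + 12 \left(-7\right) = \left(5 + 13\right) - 84 = 18 - 84 = -66$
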